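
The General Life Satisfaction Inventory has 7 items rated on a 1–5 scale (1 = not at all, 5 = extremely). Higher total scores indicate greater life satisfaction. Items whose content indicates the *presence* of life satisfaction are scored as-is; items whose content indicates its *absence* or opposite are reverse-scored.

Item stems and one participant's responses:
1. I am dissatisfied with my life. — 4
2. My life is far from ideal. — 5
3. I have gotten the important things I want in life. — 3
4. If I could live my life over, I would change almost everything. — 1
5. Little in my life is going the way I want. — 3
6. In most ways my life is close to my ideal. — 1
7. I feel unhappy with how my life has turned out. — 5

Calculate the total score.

16

Items 1, 2, 4, 5, 7 describe the absence/opposite of life satisfaction → reverse-score.
reverse-coded value = 6 − response.
  item 1: 6 − 4 = 2
  item 2: 6 − 5 = 1
  item 3: 3
  item 4: 6 − 1 = 5
  item 5: 6 − 3 = 3
  item 6: 1
  item 7: 6 − 5 = 1
Total = 2 + 1 + 3 + 5 + 3 + 1 + 1 = 16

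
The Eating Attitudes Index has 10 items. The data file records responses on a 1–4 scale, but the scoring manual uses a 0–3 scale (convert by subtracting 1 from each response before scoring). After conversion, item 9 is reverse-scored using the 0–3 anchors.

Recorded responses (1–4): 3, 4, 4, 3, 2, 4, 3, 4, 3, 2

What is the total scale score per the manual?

Convert to 0–3: 2, 3, 3, 2, 1, 3, 2, 3, 2, 1
Reverse-coded (reverse-coded value = 3 − response):
  item 9: 3 − 2 = 1
Scored: 2, 3, 3, 2, 1, 3, 2, 3, 1, 1
Total = 21

21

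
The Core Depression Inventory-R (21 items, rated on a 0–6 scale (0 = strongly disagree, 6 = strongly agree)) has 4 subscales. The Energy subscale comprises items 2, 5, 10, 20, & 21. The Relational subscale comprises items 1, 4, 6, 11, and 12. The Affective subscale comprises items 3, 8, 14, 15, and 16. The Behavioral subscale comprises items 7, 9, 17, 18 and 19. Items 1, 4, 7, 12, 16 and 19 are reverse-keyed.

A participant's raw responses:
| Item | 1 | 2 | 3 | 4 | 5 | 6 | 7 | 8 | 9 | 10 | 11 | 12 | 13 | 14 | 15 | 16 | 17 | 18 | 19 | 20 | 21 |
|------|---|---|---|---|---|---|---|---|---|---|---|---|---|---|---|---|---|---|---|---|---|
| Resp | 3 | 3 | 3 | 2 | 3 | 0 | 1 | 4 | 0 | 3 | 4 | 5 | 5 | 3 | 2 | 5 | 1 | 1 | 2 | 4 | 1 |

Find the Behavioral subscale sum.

Behavioral items: 7, 9, 17, 18, 19.
Of these, items 7 & 19 are reverse-keyed; reverse-coded value = 6 − response.
  item 7: 6 − 1 = 5
  item 9: 0
  item 17: 1
  item 18: 1
  item 19: 6 − 2 = 4
Sum = 5 + 0 + 1 + 1 + 4 = 11

11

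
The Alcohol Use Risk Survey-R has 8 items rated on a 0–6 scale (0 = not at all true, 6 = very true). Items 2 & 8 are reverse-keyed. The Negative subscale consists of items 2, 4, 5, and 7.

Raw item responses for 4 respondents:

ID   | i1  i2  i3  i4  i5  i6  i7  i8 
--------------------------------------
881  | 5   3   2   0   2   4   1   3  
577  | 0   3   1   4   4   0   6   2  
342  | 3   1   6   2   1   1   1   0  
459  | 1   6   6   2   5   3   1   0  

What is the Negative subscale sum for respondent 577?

Respondent 577 raw: 0, 3, 1, 4, 4, 0, 6, 2.
Negative items: 2, 4, 5, 7.
Reverse-coded (reverse-coded value = 6 − response):
  item 2: 6 − 3 = 3
  item 4: 4
  item 5: 4
  item 7: 6
Sum = 3 + 4 + 4 + 6 = 17

17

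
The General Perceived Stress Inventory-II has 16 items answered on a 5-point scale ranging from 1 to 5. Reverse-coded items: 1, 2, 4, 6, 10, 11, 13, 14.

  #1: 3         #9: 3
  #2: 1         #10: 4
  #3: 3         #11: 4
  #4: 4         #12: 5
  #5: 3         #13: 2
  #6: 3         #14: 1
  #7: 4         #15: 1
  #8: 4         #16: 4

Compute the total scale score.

53

Raw sum = 49. Reverse-coded items: 1, 2, 4, 6, 10, 11, 13, 14; their raw sum = 22.
Each reversal replaces raw with 6 − raw, changing the total by 6 − 2·raw per item.
Total = 49 + 8·6 − 2·22 = 49 + 48 − 44 = 53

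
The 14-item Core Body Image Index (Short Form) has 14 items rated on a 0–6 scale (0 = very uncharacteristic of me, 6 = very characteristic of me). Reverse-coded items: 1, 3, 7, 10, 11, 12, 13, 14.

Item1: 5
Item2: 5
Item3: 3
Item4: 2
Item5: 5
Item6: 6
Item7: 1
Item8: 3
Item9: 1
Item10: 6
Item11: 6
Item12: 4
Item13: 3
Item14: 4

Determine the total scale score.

Raw sum = 54. Reverse-coded items: 1, 3, 7, 10, 11, 12, 13, 14; their raw sum = 32.
Each reversal replaces raw with 6 − raw, changing the total by 6 − 2·raw per item.
Total = 54 + 8·6 − 2·32 = 54 + 48 − 64 = 38

38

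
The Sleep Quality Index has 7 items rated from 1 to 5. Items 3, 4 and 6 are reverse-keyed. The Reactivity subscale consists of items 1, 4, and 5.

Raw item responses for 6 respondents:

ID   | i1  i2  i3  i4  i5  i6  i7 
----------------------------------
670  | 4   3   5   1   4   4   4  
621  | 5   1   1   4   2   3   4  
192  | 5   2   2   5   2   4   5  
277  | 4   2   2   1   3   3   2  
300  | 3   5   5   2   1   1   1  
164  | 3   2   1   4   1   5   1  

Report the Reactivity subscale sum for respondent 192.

Respondent 192 raw: 5, 2, 2, 5, 2, 4, 5.
Reactivity items: 1, 4, 5.
Reverse-coded (reversed = (1+5) − raw = 6 − raw):
  item 1: 5
  item 4: 6 − 5 = 1
  item 5: 2
Sum = 5 + 1 + 2 = 8

8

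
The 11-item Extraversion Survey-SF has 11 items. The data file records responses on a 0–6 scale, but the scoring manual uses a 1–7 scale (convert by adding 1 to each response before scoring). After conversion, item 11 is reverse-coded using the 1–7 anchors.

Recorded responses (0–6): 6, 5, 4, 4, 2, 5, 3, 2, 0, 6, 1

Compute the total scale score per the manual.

Convert to 1–7: 7, 6, 5, 5, 3, 6, 4, 3, 1, 7, 2
Reverse-coded (reverse-coded value = 8 − response):
  item 11: 8 − 2 = 6
Scored: 7, 6, 5, 5, 3, 6, 4, 3, 1, 7, 6
Total = 53

53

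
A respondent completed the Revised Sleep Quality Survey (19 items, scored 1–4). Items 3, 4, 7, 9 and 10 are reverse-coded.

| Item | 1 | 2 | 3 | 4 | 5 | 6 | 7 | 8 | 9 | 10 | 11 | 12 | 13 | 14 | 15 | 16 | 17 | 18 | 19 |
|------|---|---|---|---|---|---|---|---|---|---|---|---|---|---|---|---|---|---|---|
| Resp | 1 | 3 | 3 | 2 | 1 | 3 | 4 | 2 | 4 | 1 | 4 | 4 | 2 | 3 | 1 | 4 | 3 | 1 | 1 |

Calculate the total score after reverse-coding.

Raw sum = 47. Reverse-coded items: 3, 4, 7, 9, 10; their raw sum = 14.
Each reversal replaces raw with 5 − raw, changing the total by 5 − 2·raw per item.
Total = 47 + 5·5 − 2·14 = 47 + 25 − 28 = 44

44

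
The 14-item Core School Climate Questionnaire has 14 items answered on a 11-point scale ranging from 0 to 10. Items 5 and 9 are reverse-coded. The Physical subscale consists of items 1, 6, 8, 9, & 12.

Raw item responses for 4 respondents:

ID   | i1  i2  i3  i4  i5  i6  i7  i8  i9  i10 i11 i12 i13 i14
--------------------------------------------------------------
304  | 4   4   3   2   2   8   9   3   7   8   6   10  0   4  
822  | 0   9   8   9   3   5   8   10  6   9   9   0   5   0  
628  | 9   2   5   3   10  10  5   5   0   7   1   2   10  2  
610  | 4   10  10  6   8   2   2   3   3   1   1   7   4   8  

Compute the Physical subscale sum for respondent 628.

36

Respondent 628 raw: 9, 2, 5, 3, 10, 10, 5, 5, 0, 7, 1, 2, 10, 2.
Physical items: 1, 6, 8, 9, 12.
Reverse-coded (reversed = (0+10) − raw = 10 − raw):
  item 1: 9
  item 6: 10
  item 8: 5
  item 9: 10 − 0 = 10
  item 12: 2
Sum = 9 + 10 + 5 + 10 + 2 = 36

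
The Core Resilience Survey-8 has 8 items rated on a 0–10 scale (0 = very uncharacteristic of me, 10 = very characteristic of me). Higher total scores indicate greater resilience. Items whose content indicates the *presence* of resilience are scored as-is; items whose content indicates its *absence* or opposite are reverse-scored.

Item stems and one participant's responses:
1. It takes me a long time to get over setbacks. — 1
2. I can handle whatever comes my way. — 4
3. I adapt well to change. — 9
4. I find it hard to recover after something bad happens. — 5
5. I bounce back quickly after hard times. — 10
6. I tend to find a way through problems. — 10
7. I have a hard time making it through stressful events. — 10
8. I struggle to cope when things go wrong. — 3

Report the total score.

Items 1, 4, 7, 8 describe the absence/opposite of resilience → reverse-score.
on a 0–10 scale, reversed = 10 − raw.
  item 1: 10 − 1 = 9
  item 2: 4
  item 3: 9
  item 4: 10 − 5 = 5
  item 5: 10
  item 6: 10
  item 7: 10 − 10 = 0
  item 8: 10 − 3 = 7
Total = 9 + 4 + 9 + 5 + 10 + 10 + 0 + 7 = 54

54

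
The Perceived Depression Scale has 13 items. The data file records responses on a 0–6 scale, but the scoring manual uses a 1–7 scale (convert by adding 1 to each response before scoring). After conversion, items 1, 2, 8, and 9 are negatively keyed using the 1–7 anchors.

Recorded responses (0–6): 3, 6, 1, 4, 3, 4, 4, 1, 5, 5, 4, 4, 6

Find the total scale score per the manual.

57

Convert to 1–7: 4, 7, 2, 5, 4, 5, 5, 2, 6, 6, 5, 5, 7
Reverse-coded (reverse-coded value = 8 − response):
  item 1: 8 − 4 = 4
  item 2: 8 − 7 = 1
  item 8: 8 − 2 = 6
  item 9: 8 − 6 = 2
Scored: 4, 1, 2, 5, 4, 5, 5, 6, 2, 6, 5, 5, 7
Total = 57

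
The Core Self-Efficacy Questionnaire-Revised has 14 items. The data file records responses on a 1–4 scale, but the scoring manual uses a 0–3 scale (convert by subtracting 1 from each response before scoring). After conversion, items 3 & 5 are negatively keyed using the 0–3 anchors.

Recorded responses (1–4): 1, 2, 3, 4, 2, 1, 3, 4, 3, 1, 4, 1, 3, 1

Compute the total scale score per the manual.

19

Convert to 0–3: 0, 1, 2, 3, 1, 0, 2, 3, 2, 0, 3, 0, 2, 0
Reverse-coded (on a 0–3 scale, reversed = 3 − raw):
  item 3: 3 − 2 = 1
  item 5: 3 − 1 = 2
Scored: 0, 1, 1, 3, 2, 0, 2, 3, 2, 0, 3, 0, 2, 0
Total = 19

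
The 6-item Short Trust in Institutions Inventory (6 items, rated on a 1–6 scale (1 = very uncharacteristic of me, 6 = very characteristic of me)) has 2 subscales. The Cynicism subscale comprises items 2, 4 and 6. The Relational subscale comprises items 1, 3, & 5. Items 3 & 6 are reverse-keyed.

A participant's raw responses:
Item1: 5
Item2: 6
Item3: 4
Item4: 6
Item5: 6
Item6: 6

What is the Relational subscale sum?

Relational items: 1, 3, 5.
Of these, item 3 is reverse-keyed; reversed = (1+6) − raw = 7 − raw.
  item 1: 5
  item 3: 7 − 4 = 3
  item 5: 6
Sum = 5 + 3 + 6 = 14

14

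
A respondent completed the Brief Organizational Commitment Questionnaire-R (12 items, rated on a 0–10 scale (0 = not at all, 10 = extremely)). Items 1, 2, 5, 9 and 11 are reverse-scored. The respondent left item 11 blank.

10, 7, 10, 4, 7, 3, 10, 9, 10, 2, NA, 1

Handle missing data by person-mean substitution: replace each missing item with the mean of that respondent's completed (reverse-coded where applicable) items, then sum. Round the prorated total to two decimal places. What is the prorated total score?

Reverse-coded (on a 0–10 scale, reversed = 10 − raw):
  item 1: 10 − 10 = 0
  item 2: 10 − 7 = 3
  item 5: 10 − 7 = 3
  item 9: 10 − 10 = 0
Completed scored items (11 of 12): 0, 3, 10, 4, 3, 3, 10, 9, 0, 2, 1; sum = 45.
Person mean = 45 / 11 ≈ 4.0909
Prorated total = (45 / 11) × 12 = 49.09 (to 2 dp)

49.09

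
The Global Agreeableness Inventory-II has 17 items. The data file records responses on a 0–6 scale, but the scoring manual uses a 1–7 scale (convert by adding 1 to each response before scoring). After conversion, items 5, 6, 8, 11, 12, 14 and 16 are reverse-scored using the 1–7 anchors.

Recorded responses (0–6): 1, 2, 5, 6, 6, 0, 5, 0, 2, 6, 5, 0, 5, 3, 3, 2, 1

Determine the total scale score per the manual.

79

Convert to 1–7: 2, 3, 6, 7, 7, 1, 6, 1, 3, 7, 6, 1, 6, 4, 4, 3, 2
Reverse-coded (reverse-coded value = 8 − response):
  item 5: 8 − 7 = 1
  item 6: 8 − 1 = 7
  item 8: 8 − 1 = 7
  item 11: 8 − 6 = 2
  item 12: 8 − 1 = 7
  item 14: 8 − 4 = 4
  item 16: 8 − 3 = 5
Scored: 2, 3, 6, 7, 1, 7, 6, 7, 3, 7, 2, 7, 6, 4, 4, 5, 2
Total = 79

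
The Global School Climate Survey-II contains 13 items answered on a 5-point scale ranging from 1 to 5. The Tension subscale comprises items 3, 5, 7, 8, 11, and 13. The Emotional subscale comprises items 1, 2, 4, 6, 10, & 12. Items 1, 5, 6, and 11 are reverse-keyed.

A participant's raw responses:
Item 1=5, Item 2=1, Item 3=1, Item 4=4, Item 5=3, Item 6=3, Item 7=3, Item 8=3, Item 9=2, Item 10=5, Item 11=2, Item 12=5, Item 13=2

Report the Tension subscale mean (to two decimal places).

2.67

Tension items: 3, 5, 7, 8, 11, 13.
Of these, items 5 and 11 are reverse-keyed; reverse-coded value = 6 − response.
  item 3: 1
  item 5: 6 − 3 = 3
  item 7: 3
  item 8: 3
  item 11: 6 − 2 = 4
  item 13: 2
Sum = 1 + 3 + 3 + 3 + 4 + 2 = 16
Mean = 16 / 6 = 2.67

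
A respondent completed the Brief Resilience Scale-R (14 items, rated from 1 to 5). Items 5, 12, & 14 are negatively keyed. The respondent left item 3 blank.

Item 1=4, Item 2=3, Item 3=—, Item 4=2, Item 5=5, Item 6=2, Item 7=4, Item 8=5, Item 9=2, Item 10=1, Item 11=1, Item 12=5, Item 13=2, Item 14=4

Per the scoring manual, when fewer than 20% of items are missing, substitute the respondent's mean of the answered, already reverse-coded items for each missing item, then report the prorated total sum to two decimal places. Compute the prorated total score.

Reverse-coded (on a 1–5 scale, reversed = 6 − raw):
  item 5: 6 − 5 = 1
  item 12: 6 − 5 = 1
  item 14: 6 − 4 = 2
Completed scored items (13 of 14): 4, 3, 2, 1, 2, 4, 5, 2, 1, 1, 1, 2, 2; sum = 30.
Person mean = 30 / 13 ≈ 2.3077
Prorated total = (30 / 13) × 14 = 32.31 (to 2 dp)

32.31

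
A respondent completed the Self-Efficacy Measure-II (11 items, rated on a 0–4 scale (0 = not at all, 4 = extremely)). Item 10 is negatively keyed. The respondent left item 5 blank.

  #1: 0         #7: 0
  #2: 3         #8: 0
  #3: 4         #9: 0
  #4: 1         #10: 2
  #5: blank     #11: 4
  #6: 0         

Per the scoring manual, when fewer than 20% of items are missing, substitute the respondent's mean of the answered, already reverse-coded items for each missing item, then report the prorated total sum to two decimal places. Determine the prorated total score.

15.40

Reverse-coded (reverse-coded value = 4 − response):
  item 10: 4 − 2 = 2
Completed scored items (10 of 11): 0, 3, 4, 1, 0, 0, 0, 0, 2, 4; sum = 14.
Person mean = 14 / 10 ≈ 1.4000
Prorated total = (14 / 10) × 11 = 15.40 (to 2 dp)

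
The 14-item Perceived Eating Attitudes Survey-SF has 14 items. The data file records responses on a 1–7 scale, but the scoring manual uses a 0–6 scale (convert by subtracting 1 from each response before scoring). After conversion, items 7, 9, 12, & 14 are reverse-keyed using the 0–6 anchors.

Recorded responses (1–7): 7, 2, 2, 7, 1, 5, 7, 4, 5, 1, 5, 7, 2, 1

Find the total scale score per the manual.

34

Convert to 0–6: 6, 1, 1, 6, 0, 4, 6, 3, 4, 0, 4, 6, 1, 0
Reverse-coded (reverse-coded value = 6 − response):
  item 7: 6 − 6 = 0
  item 9: 6 − 4 = 2
  item 12: 6 − 6 = 0
  item 14: 6 − 0 = 6
Scored: 6, 1, 1, 6, 0, 4, 0, 3, 2, 0, 4, 0, 1, 6
Total = 34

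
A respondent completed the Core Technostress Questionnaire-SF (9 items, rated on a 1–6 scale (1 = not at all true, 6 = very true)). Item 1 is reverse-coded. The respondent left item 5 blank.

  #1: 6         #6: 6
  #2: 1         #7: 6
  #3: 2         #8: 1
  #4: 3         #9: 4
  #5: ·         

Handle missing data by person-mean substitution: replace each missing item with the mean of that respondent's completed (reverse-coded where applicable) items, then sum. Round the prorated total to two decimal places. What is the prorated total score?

Reverse-coded (on a 1–6 scale, reversed = 7 − raw):
  item 1: 7 − 6 = 1
Completed scored items (8 of 9): 1, 1, 2, 3, 6, 6, 1, 4; sum = 24.
Person mean = 24 / 8 ≈ 3.0000
Prorated total = (24 / 8) × 9 = 27.00 (to 2 dp)

27.00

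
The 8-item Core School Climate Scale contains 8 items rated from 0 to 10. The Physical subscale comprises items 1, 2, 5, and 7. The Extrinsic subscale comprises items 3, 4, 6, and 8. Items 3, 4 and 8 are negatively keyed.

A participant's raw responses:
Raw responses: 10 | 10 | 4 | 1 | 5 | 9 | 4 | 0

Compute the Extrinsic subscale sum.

Extrinsic items: 3, 4, 6, 8.
Of these, items 3, 4, & 8 are negatively keyed; reverse-coded value = 10 − response.
  item 3: 10 − 4 = 6
  item 4: 10 − 1 = 9
  item 6: 9
  item 8: 10 − 0 = 10
Sum = 6 + 9 + 9 + 10 = 34

34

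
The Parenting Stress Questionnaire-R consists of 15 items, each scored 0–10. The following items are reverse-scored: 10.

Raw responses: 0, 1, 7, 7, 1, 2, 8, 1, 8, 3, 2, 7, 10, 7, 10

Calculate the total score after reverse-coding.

78

Raw sum = 74. Reverse-scored items: 10; their raw sum = 3.
Each reversal replaces raw with 10 − raw, changing the total by 10 − 2·raw per item.
Total = 74 + 1·10 − 2·3 = 74 + 10 − 6 = 78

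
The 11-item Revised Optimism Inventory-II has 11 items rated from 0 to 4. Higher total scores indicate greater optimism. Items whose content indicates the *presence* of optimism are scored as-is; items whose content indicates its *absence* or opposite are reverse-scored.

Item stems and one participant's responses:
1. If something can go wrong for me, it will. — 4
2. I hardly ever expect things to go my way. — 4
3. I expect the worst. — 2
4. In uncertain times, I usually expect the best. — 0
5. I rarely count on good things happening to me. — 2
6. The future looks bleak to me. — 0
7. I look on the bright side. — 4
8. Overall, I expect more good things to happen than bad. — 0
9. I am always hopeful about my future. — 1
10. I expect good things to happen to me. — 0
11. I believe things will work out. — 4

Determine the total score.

Items 1, 2, 3, 5, 6 describe the absence/opposite of optimism → reverse-score.
reversed = (0+4) − raw = 4 − raw.
  item 1: 4 − 4 = 0
  item 2: 4 − 4 = 0
  item 3: 4 − 2 = 2
  item 4: 0
  item 5: 4 − 2 = 2
  item 6: 4 − 0 = 4
  item 7: 4
  item 8: 0
  item 9: 1
  item 10: 0
  item 11: 4
Total = 0 + 0 + 2 + 0 + 2 + 4 + 4 + 0 + 1 + 0 + 4 = 17

17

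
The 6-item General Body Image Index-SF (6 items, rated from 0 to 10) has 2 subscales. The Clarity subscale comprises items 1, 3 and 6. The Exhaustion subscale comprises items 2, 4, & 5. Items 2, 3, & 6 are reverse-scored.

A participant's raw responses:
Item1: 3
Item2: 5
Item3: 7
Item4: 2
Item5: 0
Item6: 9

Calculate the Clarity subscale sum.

7

Clarity items: 1, 3, 6.
Of these, items 3 and 6 are reverse-scored; on a 0–10 scale, reversed = 10 − raw.
  item 1: 3
  item 3: 10 − 7 = 3
  item 6: 10 − 9 = 1
Sum = 3 + 3 + 1 = 7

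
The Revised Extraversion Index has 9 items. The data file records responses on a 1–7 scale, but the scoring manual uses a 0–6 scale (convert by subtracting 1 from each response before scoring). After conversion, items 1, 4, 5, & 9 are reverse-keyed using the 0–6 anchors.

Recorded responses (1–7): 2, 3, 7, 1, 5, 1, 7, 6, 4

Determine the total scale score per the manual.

Convert to 0–6: 1, 2, 6, 0, 4, 0, 6, 5, 3
Reverse-coded (reversed = (0+6) − raw = 6 − raw):
  item 1: 6 − 1 = 5
  item 4: 6 − 0 = 6
  item 5: 6 − 4 = 2
  item 9: 6 − 3 = 3
Scored: 5, 2, 6, 6, 2, 0, 6, 5, 3
Total = 35

35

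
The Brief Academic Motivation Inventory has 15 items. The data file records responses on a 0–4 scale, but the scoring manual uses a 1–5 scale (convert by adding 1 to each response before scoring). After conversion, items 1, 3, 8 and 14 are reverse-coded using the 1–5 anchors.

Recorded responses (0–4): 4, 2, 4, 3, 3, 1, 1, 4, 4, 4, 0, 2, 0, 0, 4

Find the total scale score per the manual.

43

Convert to 1–5: 5, 3, 5, 4, 4, 2, 2, 5, 5, 5, 1, 3, 1, 1, 5
Reverse-coded (reverse-coded value = 6 − response):
  item 1: 6 − 5 = 1
  item 3: 6 − 5 = 1
  item 8: 6 − 5 = 1
  item 14: 6 − 1 = 5
Scored: 1, 3, 1, 4, 4, 2, 2, 1, 5, 5, 1, 3, 1, 5, 5
Total = 43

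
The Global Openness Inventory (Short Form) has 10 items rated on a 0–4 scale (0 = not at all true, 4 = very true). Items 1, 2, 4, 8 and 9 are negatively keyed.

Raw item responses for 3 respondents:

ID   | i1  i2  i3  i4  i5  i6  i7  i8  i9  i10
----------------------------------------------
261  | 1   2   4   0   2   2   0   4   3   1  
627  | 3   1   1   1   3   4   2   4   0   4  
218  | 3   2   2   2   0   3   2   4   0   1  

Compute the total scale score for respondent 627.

Respondent 627 raw: 3, 1, 1, 1, 3, 4, 2, 4, 0, 4.
Reverse-coded (reverse-coded value = 4 − response):
  item 1: 4 − 3 = 1
  item 2: 4 − 1 = 3
  item 3: 1
  item 4: 4 − 1 = 3
  item 5: 3
  item 6: 4
  item 7: 2
  item 8: 4 − 4 = 0
  item 9: 4 − 0 = 4
  item 10: 4
Sum = 1 + 3 + 1 + 3 + 3 + 4 + 2 + 0 + 4 + 4 = 25

25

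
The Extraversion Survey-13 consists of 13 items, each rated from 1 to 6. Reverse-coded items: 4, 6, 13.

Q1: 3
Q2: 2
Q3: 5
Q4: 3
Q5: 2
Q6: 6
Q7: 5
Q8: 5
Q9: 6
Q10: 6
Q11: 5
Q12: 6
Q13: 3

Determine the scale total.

Reverse-coded items use 7 − raw:
  item 4: 7 − 3 = 4
  item 6: 7 − 6 = 1
  item 13: 7 − 3 = 4
Scored items: 3, 2, 5, 4, 2, 1, 5, 5, 6, 6, 5, 6, 4
Total = 3 + 2 + 5 + 4 + 2 + 1 + 5 + 5 + 6 + 6 + 5 + 6 + 4 = 54

54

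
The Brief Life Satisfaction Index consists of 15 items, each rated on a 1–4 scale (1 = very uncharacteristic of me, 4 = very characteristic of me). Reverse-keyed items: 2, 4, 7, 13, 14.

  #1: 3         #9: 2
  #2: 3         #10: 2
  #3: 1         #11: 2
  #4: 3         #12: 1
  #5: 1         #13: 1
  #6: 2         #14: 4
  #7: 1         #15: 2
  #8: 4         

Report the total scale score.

Raw sum = 32. Reverse-keyed items: 2, 4, 7, 13, 14; their raw sum = 12.
Each reversal replaces raw with 5 − raw, changing the total by 5 − 2·raw per item.
Total = 32 + 5·5 − 2·12 = 32 + 25 − 24 = 33

33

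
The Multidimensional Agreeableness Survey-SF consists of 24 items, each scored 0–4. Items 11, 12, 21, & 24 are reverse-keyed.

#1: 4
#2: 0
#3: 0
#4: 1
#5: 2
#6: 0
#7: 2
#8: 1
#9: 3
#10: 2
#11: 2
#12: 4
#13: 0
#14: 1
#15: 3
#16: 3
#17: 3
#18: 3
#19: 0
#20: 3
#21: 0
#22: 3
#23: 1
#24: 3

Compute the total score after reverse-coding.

Reversing items 11, 12, 21 and 24 with 4 − raw:
Total = 4 + 0 + 0 + 1 + 2 + 0 + 2 + 1 + 3 + 2 + (4−2) + (4−4) + 0 + 1 + 3 + 3 + 3 + 3 + 0 + 3 + (4−0) + 3 + 1 + (4−3)
      = 4 + 0 + 0 + 1 + 2 + 0 + 2 + 1 + 3 + 2 + 2 + 0 + 0 + 1 + 3 + 3 + 3 + 3 + 0 + 3 + 4 + 3 + 1 + 1 = 42

42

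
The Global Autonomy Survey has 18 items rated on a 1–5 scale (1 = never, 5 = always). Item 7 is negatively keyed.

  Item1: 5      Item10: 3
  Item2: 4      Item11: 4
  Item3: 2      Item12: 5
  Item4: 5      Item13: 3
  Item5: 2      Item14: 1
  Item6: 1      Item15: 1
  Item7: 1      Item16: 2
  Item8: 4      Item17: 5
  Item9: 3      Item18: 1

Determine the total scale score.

Negatively keyed items use 6 − raw:
  item 7: 6 − 1 = 5
Scored items: 5, 4, 2, 5, 2, 1, 5, 4, 3, 3, 4, 5, 3, 1, 1, 2, 5, 1
Total = 5 + 4 + 2 + 5 + 2 + 1 + 5 + 4 + 3 + 3 + 4 + 5 + 3 + 1 + 1 + 2 + 5 + 1 = 56

56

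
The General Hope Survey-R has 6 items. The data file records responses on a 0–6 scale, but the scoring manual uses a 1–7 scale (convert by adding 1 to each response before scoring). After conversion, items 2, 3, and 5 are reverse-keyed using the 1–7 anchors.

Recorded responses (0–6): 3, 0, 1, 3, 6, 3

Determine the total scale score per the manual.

26

Convert to 1–7: 4, 1, 2, 4, 7, 4
Reverse-coded (on a 1–7 scale, reversed = 8 − raw):
  item 2: 8 − 1 = 7
  item 3: 8 − 2 = 6
  item 5: 8 − 7 = 1
Scored: 4, 7, 6, 4, 1, 4
Total = 26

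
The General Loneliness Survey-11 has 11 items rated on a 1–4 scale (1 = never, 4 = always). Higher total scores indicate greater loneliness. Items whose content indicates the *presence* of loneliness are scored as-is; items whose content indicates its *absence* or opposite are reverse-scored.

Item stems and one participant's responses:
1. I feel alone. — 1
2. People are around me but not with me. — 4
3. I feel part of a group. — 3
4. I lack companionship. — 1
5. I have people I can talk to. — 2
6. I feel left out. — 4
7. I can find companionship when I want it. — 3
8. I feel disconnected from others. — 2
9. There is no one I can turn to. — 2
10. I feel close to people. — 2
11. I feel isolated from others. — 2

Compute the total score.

26

Items 3, 5, 7, 10 describe the absence/opposite of loneliness → reverse-score.
reverse-coded value = 5 − response.
  item 1: 1
  item 2: 4
  item 3: 5 − 3 = 2
  item 4: 1
  item 5: 5 − 2 = 3
  item 6: 4
  item 7: 5 − 3 = 2
  item 8: 2
  item 9: 2
  item 10: 5 − 2 = 3
  item 11: 2
Total = 1 + 4 + 2 + 1 + 3 + 4 + 2 + 2 + 2 + 3 + 2 = 26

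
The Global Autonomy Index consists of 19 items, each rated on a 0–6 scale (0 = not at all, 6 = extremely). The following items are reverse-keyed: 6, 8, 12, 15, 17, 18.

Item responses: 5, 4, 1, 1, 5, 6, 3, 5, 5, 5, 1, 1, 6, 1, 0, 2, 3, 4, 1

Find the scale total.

57

Reverse-coded items (on a 0–6 scale, reversed = 6 − raw):
  item 6: 6 − 6 = 0
  item 8: 6 − 5 = 1
  item 12: 6 − 1 = 5
  item 15: 6 − 0 = 6
  item 17: 6 − 3 = 3
  item 18: 6 − 4 = 2
Scored items: 5, 4, 1, 1, 5, 0, 3, 1, 5, 5, 1, 5, 6, 1, 6, 2, 3, 2, 1
Total = 5 + 4 + 1 + 1 + 5 + 0 + 3 + 1 + 5 + 5 + 1 + 5 + 6 + 1 + 6 + 2 + 3 + 2 + 1 = 57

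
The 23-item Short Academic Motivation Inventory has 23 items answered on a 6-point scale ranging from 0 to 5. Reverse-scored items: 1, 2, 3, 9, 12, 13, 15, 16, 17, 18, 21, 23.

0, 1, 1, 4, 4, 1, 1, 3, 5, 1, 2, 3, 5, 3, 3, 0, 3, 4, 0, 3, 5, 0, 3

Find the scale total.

Apply reverse scoring (reverse-coded value = 5 − response):
  item 1: 5 − 0 = 5
  item 2: 5 − 1 = 4
  item 3: 5 − 1 = 4
  item 9: 5 − 5 = 0
  item 12: 5 − 3 = 2
  item 13: 5 − 5 = 0
  item 15: 5 − 3 = 2
  item 16: 5 − 0 = 5
  item 17: 5 − 3 = 2
  item 18: 5 − 4 = 1
  item 21: 5 − 5 = 0
  item 23: 5 − 3 = 2
After reverse-coding: 5, 4, 4, 4, 4, 1, 1, 3, 0, 1, 2, 2, 0, 3, 2, 5, 2, 1, 0, 3, 0, 0, 2
Total = 5 + 4 + 4 + 4 + 4 + 1 + 1 + 3 + 0 + 1 + 2 + 2 + 0 + 3 + 2 + 5 + 2 + 1 + 0 + 3 + 0 + 0 + 2 = 49

49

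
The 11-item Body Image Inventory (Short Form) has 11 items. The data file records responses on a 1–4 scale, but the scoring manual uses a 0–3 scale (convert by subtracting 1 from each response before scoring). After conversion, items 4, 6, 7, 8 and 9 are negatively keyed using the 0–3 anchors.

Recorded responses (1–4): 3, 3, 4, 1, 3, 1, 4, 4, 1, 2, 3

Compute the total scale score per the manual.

Convert to 0–3: 2, 2, 3, 0, 2, 0, 3, 3, 0, 1, 2
Reverse-coded (reverse-coded value = 3 − response):
  item 4: 3 − 0 = 3
  item 6: 3 − 0 = 3
  item 7: 3 − 3 = 0
  item 8: 3 − 3 = 0
  item 9: 3 − 0 = 3
Scored: 2, 2, 3, 3, 2, 3, 0, 0, 3, 1, 2
Total = 21

21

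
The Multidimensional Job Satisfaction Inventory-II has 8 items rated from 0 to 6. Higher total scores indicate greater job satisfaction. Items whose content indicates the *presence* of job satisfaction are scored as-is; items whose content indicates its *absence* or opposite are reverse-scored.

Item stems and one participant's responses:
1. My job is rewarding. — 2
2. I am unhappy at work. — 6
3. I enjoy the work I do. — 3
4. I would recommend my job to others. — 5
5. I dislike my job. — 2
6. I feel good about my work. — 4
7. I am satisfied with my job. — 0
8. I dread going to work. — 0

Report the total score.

24

Items 2, 5, 8 describe the absence/opposite of job satisfaction → reverse-score.
on a 0–6 scale, reversed = 6 − raw.
  item 1: 2
  item 2: 6 − 6 = 0
  item 3: 3
  item 4: 5
  item 5: 6 − 2 = 4
  item 6: 4
  item 7: 0
  item 8: 6 − 0 = 6
Total = 2 + 0 + 3 + 5 + 4 + 4 + 0 + 6 = 24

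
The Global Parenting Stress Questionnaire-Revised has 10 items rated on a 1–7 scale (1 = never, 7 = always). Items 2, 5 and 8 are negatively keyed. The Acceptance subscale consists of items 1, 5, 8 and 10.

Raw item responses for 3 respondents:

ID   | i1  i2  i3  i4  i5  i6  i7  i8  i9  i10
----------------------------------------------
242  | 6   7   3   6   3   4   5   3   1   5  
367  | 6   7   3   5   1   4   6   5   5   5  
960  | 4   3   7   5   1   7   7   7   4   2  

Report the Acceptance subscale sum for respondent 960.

Respondent 960 raw: 4, 3, 7, 5, 1, 7, 7, 7, 4, 2.
Acceptance items: 1, 5, 8, 10.
Reverse-coded (on a 1–7 scale, reversed = 8 − raw):
  item 1: 4
  item 5: 8 − 1 = 7
  item 8: 8 − 7 = 1
  item 10: 2
Sum = 4 + 7 + 1 + 2 = 14

14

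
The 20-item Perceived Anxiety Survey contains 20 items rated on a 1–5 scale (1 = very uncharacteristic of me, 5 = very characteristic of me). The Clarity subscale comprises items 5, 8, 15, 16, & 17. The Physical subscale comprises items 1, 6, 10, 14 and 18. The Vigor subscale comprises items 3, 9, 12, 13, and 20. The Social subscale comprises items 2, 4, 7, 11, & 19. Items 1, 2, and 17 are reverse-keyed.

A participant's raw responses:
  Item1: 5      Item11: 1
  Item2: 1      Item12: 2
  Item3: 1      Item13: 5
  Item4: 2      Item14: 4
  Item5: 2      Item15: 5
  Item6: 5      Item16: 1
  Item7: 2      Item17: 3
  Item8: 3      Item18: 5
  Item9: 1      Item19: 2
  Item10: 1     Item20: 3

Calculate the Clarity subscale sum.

14

Clarity items: 5, 8, 15, 16, 17.
Of these, item 17 is reverse-keyed; reverse-coded value = 6 − response.
  item 5: 2
  item 8: 3
  item 15: 5
  item 16: 1
  item 17: 6 − 3 = 3
Sum = 2 + 3 + 5 + 1 + 3 = 14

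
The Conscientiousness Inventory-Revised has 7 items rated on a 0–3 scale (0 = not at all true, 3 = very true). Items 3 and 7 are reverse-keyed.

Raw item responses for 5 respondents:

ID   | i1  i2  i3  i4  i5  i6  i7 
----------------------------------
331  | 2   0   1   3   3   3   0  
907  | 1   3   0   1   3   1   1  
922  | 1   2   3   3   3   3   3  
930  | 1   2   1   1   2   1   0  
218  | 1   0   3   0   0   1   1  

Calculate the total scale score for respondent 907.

Respondent 907 raw: 1, 3, 0, 1, 3, 1, 1.
Reverse-coded (on a 0–3 scale, reversed = 3 − raw):
  item 1: 1
  item 2: 3
  item 3: 3 − 0 = 3
  item 4: 1
  item 5: 3
  item 6: 1
  item 7: 3 − 1 = 2
Sum = 1 + 3 + 3 + 1 + 3 + 1 + 2 = 14

14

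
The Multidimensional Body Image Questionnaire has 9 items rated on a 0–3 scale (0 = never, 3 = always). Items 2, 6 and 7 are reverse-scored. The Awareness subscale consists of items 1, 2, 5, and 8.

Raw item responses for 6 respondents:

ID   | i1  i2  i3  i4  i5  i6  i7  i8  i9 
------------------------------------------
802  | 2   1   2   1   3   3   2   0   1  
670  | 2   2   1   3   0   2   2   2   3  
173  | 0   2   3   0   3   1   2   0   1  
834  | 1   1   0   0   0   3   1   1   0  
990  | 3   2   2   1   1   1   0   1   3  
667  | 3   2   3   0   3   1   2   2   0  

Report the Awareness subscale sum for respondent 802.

7

Respondent 802 raw: 2, 1, 2, 1, 3, 3, 2, 0, 1.
Awareness items: 1, 2, 5, 8.
Reverse-coded (reversed = (0+3) − raw = 3 − raw):
  item 1: 2
  item 2: 3 − 1 = 2
  item 5: 3
  item 8: 0
Sum = 2 + 2 + 3 + 0 = 7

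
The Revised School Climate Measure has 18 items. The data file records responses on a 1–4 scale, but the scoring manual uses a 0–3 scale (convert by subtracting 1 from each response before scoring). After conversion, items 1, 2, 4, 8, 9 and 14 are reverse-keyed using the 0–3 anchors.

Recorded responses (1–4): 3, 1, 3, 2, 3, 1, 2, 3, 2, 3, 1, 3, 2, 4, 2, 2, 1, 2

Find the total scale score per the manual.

Convert to 0–3: 2, 0, 2, 1, 2, 0, 1, 2, 1, 2, 0, 2, 1, 3, 1, 1, 0, 1
Reverse-coded (reverse-coded value = 3 − response):
  item 1: 3 − 2 = 1
  item 2: 3 − 0 = 3
  item 4: 3 − 1 = 2
  item 8: 3 − 2 = 1
  item 9: 3 − 1 = 2
  item 14: 3 − 3 = 0
Scored: 1, 3, 2, 2, 2, 0, 1, 1, 2, 2, 0, 2, 1, 0, 1, 1, 0, 1
Total = 22

22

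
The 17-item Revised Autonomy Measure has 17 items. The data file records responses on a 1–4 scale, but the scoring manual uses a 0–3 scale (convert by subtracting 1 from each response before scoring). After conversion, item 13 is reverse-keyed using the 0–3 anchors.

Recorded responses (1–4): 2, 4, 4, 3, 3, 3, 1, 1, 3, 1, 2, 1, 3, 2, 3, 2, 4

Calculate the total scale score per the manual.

24

Convert to 0–3: 1, 3, 3, 2, 2, 2, 0, 0, 2, 0, 1, 0, 2, 1, 2, 1, 3
Reverse-coded (on a 0–3 scale, reversed = 3 − raw):
  item 13: 3 − 2 = 1
Scored: 1, 3, 3, 2, 2, 2, 0, 0, 2, 0, 1, 0, 1, 1, 2, 1, 3
Total = 24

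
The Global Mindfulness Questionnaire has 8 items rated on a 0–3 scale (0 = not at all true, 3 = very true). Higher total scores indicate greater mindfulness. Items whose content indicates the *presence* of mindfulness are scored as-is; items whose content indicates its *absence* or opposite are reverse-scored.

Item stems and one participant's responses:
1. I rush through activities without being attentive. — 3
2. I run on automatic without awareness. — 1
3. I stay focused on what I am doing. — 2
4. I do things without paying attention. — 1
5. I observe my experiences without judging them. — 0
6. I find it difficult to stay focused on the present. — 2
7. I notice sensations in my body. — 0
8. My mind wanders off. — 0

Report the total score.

10

Items 1, 2, 4, 6, 8 describe the absence/opposite of mindfulness → reverse-score.
on a 0–3 scale, reversed = 3 − raw.
  item 1: 3 − 3 = 0
  item 2: 3 − 1 = 2
  item 3: 2
  item 4: 3 − 1 = 2
  item 5: 0
  item 6: 3 − 2 = 1
  item 7: 0
  item 8: 3 − 0 = 3
Total = 0 + 2 + 2 + 2 + 0 + 1 + 0 + 3 = 10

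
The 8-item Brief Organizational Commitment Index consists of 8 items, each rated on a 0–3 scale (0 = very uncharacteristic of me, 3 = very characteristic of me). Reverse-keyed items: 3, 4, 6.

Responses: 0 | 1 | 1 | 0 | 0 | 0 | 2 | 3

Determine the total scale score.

14

Reversing items 3, 4, and 6 with 3 − raw:
Total = 0 + 1 + (3−1) + (3−0) + 0 + (3−0) + 2 + 3
      = 0 + 1 + 2 + 3 + 0 + 3 + 2 + 3 = 14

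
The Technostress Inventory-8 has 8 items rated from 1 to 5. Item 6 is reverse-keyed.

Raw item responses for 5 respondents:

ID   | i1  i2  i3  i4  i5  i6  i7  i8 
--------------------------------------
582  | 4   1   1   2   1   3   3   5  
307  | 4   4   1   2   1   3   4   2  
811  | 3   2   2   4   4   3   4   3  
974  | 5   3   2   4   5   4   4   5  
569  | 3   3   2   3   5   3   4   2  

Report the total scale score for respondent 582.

20

Respondent 582 raw: 4, 1, 1, 2, 1, 3, 3, 5.
Reverse-coded (reverse-coded value = 6 − response):
  item 1: 4
  item 2: 1
  item 3: 1
  item 4: 2
  item 5: 1
  item 6: 6 − 3 = 3
  item 7: 3
  item 8: 5
Sum = 4 + 1 + 1 + 2 + 1 + 3 + 3 + 5 = 20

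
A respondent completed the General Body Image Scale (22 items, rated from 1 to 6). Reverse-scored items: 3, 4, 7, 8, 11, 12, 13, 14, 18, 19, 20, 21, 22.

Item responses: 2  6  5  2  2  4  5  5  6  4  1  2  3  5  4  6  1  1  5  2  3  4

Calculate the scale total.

Reversing items 3, 4, 7, 8, 11, 12, 13, 14, 18, 19, 20, 21, and 22 with 7 − raw:
Total = 2 + 6 + (7−5) + (7−2) + 2 + 4 + (7−5) + (7−5) + 6 + 4 + (7−1) + (7−2) + (7−3) + (7−5) + 4 + 6 + 1 + (7−1) + (7−5) + (7−2) + (7−3) + (7−4)
      = 2 + 6 + 2 + 5 + 2 + 4 + 2 + 2 + 6 + 4 + 6 + 5 + 4 + 2 + 4 + 6 + 1 + 6 + 2 + 5 + 4 + 3 = 83

83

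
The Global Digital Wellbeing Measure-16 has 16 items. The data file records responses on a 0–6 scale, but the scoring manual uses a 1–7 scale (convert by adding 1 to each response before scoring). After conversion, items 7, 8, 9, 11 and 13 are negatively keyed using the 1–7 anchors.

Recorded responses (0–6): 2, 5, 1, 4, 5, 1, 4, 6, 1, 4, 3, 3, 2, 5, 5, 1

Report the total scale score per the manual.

Convert to 1–7: 3, 6, 2, 5, 6, 2, 5, 7, 2, 5, 4, 4, 3, 6, 6, 2
Reverse-coded (reversed = (1+7) − raw = 8 − raw):
  item 7: 8 − 5 = 3
  item 8: 8 − 7 = 1
  item 9: 8 − 2 = 6
  item 11: 8 − 4 = 4
  item 13: 8 − 3 = 5
Scored: 3, 6, 2, 5, 6, 2, 3, 1, 6, 5, 4, 4, 5, 6, 6, 2
Total = 66

66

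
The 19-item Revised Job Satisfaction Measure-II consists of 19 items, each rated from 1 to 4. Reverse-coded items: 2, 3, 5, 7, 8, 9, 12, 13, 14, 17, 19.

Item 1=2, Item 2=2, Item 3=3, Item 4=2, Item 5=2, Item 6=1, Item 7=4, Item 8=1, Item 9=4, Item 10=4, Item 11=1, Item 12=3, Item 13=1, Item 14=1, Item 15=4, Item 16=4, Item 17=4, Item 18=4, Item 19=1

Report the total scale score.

Reversing items 2, 3, 5, 7, 8, 9, 12, 13, 14, 17, and 19 with 5 − raw:
Total = 2 + (5−2) + (5−3) + 2 + (5−2) + 1 + (5−4) + (5−1) + (5−4) + 4 + 1 + (5−3) + (5−1) + (5−1) + 4 + 4 + (5−4) + 4 + (5−1)
      = 2 + 3 + 2 + 2 + 3 + 1 + 1 + 4 + 1 + 4 + 1 + 2 + 4 + 4 + 4 + 4 + 1 + 4 + 4 = 51

51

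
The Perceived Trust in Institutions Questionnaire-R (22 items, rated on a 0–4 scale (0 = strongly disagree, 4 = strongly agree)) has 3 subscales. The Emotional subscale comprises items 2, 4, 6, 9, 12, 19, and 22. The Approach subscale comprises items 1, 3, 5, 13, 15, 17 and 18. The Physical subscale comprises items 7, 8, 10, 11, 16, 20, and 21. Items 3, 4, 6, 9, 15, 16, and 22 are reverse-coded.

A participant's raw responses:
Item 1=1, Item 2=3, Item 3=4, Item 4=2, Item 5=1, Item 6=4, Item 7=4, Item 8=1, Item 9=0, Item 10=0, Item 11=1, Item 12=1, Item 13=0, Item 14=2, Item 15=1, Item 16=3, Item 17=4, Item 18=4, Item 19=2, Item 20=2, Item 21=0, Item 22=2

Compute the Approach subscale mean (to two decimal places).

1.86

Approach items: 1, 3, 5, 13, 15, 17, 18.
Of these, items 3 & 15 are reverse-coded; on a 0–4 scale, reversed = 4 − raw.
  item 1: 1
  item 3: 4 − 4 = 0
  item 5: 1
  item 13: 0
  item 15: 4 − 1 = 3
  item 17: 4
  item 18: 4
Sum = 1 + 0 + 1 + 0 + 3 + 4 + 4 = 13
Mean = 13 / 7 = 1.86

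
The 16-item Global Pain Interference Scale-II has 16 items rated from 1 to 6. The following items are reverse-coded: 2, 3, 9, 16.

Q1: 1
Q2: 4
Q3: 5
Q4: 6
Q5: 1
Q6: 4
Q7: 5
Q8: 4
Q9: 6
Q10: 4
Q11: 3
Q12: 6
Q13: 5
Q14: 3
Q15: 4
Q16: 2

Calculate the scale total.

57

Reversing items 2, 3, 9 and 16 with 7 − raw:
Total = 1 + (7−4) + (7−5) + 6 + 1 + 4 + 5 + 4 + (7−6) + 4 + 3 + 6 + 5 + 3 + 4 + (7−2)
      = 1 + 3 + 2 + 6 + 1 + 4 + 5 + 4 + 1 + 4 + 3 + 6 + 5 + 3 + 4 + 5 = 57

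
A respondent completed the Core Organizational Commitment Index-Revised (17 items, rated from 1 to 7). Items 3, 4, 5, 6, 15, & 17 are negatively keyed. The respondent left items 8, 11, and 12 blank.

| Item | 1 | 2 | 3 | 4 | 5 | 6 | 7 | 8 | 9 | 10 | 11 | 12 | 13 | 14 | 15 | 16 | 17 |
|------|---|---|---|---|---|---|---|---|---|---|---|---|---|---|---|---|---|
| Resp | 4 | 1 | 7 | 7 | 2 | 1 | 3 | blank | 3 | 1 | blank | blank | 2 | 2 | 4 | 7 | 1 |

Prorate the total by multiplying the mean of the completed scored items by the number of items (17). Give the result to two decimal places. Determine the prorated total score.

59.50

Reverse-coded (on a 1–7 scale, reversed = 8 − raw):
  item 3: 8 − 7 = 1
  item 4: 8 − 7 = 1
  item 5: 8 − 2 = 6
  item 6: 8 − 1 = 7
  item 15: 8 − 4 = 4
  item 17: 8 − 1 = 7
Completed scored items (14 of 17): 4, 1, 1, 1, 6, 7, 3, 3, 1, 2, 2, 4, 7, 7; sum = 49.
Person mean = 49 / 14 ≈ 3.5000
Prorated total = (49 / 14) × 17 = 59.50 (to 2 dp)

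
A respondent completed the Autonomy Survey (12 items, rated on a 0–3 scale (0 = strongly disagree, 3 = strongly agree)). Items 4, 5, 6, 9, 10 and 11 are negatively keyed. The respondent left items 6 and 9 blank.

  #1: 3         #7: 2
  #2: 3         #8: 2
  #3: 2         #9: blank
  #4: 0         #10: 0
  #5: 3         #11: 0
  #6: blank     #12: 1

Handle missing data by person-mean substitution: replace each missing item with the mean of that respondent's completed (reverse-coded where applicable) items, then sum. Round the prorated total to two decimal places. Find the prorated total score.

Reverse-coded (reversed = (0+3) − raw = 3 − raw):
  item 4: 3 − 0 = 3
  item 5: 3 − 3 = 0
  item 10: 3 − 0 = 3
  item 11: 3 − 0 = 3
Completed scored items (10 of 12): 3, 3, 2, 3, 0, 2, 2, 3, 3, 1; sum = 22.
Person mean = 22 / 10 ≈ 2.2000
Prorated total = (22 / 10) × 12 = 26.40 (to 2 dp)

26.40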